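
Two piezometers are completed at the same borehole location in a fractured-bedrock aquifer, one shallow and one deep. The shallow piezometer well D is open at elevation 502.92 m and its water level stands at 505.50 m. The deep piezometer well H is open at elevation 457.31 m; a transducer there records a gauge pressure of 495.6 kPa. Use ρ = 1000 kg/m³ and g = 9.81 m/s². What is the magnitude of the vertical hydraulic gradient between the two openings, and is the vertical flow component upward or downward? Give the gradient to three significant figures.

|i_v| ≈ 0.0511; vertical flow is upward

Total head at well D: h = 505.50 m (water level in the standpipe).
Pressure head at well H: ψ = P/(ρg) = 495.6×1000 / (1000 × 9.81) = 50.52 m.
Total head at well H: h = z + ψ = 457.31 + 50.52 = 507.83 m.
Δh = h(well D) − h(well H) = 505.50 − 507.83 = -2.33 m.
Vertical separation Δz = 502.92 − 457.31 = 45.61 m.
|i_v| = |Δh| / Δz = 2.33 / 45.61 = 0.0511.
Head is higher in the deep piezometer, so vertical flow is upward (discharge condition).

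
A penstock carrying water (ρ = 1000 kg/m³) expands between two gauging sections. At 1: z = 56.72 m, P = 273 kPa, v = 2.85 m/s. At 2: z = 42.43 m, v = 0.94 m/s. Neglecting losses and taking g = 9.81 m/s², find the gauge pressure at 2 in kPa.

Pressure head at 1: ψ₁ = P₁/(ρg) = 273×1000 / (1000 × 9.81) = 27.83 m.
Velocity heads: v₁²/2g = 2.85²/19.62 = 0.414 m; v₂²/2g = 0.94²/19.62 = 0.045 m.
Total head H = z₁ + ψ₁ + v₁²/2g = 56.72 + 27.83 + 0.414 = 84.96 m.
ψ₂ = H − z₂ − v₂²/2g = 84.96 − 42.43 − 0.045 = 42.48 m.
P₂ = ρgψ₂ = 1000 × 9.81 × 42.48 ≈ 417 kPa.

P₂ ≈ 417 kPa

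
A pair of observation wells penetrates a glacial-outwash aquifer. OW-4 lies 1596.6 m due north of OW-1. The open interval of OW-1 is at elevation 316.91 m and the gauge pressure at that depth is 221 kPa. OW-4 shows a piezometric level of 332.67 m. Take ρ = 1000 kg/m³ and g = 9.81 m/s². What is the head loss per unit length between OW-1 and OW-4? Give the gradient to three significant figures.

i ≈ 0.00424 m/m

Pressure head at OW-1: ψ = P/(ρg) = 221×1000 / (1000 × 9.81) = 22.53 m.
Total head at OW-1: h = z + ψ = 316.91 + 22.53 = 339.44 m.
Total head at OW-4: h = 332.67 m (water level in the piezometer is the total head).
Head difference: h(OW-1) − h(OW-4) = 339.44 − 332.67 = 6.77 m.
Hydraulic gradient: i = |Δh| / L = 6.77 / 1596.6 = 0.00424.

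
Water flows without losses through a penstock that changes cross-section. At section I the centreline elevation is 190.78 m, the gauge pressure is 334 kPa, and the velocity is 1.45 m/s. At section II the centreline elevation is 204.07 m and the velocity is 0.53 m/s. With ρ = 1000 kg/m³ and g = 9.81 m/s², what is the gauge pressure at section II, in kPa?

Pressure head at I: ψ₁ = P₁/(ρg) = 334×1000 / (1000 × 9.81) = 34.05 m.
Velocity heads: v₁²/2g = 1.45²/19.62 = 0.107 m; v₂²/2g = 0.53²/19.62 = 0.014 m.
Total head H = z₁ + ψ₁ + v₁²/2g = 190.78 + 34.05 + 0.107 = 224.94 m.
ψ₂ = H − z₂ − v₂²/2g = 224.94 − 204.07 − 0.014 = 20.86 m.
P₂ = ρgψ₂ = 1000 × 9.81 × 20.86 ≈ 205 kPa.

P₂ ≈ 205 kPa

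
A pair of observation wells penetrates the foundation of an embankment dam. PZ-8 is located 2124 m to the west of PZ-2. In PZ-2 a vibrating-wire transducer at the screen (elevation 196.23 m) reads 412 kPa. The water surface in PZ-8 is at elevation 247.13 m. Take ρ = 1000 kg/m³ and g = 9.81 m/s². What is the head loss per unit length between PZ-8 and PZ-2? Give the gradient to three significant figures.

i ≈ 0.00419 m/m

Pressure head at PZ-2: ψ = P/(ρg) = 412×1000 / (1000 × 9.81) = 42.00 m.
Total head at PZ-2: h = z + ψ = 196.23 + 42.00 = 238.23 m.
Total head at PZ-8: h = 247.13 m (water level in the piezometer is the total head).
Head difference: h(PZ-2) − h(PZ-8) = 238.23 − 247.13 = -8.90 m.
Hydraulic gradient: i = |Δh| / L = 8.90 / 2124 = 0.00419.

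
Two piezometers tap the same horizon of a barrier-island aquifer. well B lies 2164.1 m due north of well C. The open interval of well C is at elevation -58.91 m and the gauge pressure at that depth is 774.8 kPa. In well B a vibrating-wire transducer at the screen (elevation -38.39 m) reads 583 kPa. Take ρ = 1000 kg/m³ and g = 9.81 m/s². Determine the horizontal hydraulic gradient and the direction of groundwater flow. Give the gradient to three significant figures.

i ≈ 0.000448; groundwater flows toward the south

Pressure head at well C: ψ = P/(ρg) = 774.8×1000 / (1000 × 9.81) = 78.98 m.
Total head at well C: h = z + ψ = -58.91 + 78.98 = 20.07 m.
Pressure head at well B: ψ = P/(ρg) = 583×1000 / (1000 × 9.81) = 59.43 m.
Total head at well B: h = z + ψ = -38.39 + 59.43 = 21.04 m.
Head difference: h(well C) − h(well B) = 20.07 − 21.04 = -0.97 m.
Hydraulic gradient: i = |Δh| / L = 0.97 / 2164.1 = 0.000448.
Flow is from higher to lower head: from well B toward well C, i.e. toward the south.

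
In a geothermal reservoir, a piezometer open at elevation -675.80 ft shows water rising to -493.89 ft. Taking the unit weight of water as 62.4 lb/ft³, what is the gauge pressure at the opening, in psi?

Pressure head ψ = h − z = -493.89 − (-675.80) = 181.91 ft.
P = γ·ψ / 144 = 62.4 × 181.91 / 144 = 78.8 psi.

P ≈ 78.8 psi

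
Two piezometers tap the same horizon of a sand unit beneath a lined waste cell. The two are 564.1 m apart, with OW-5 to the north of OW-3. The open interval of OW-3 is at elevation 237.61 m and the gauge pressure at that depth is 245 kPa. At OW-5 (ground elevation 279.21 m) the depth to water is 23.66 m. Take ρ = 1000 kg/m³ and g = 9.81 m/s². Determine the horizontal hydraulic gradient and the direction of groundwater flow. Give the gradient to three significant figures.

i ≈ 0.0125; groundwater flows toward the north

Pressure head at OW-3: ψ = P/(ρg) = 245×1000 / (1000 × 9.81) = 24.97 m.
Total head at OW-3: h = z + ψ = 237.61 + 24.97 = 262.58 m.
Total head at OW-5: h = 279.21 − 23.66 = 255.55 m.
Head difference: h(OW-3) − h(OW-5) = 262.58 − 255.55 = 7.03 m.
Hydraulic gradient: i = |Δh| / L = 7.03 / 564.1 = 0.0125.
Flow is from higher to lower head: from OW-3 toward OW-5, i.e. toward the north.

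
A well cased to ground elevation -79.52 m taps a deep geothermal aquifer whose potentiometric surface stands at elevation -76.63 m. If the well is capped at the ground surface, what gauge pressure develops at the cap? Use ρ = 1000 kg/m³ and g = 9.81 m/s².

Head above the cap: Δh = -76.63 − (-79.52) = 2.89 m.
P = ρgΔh = 1000 × 9.81 × 2.89 = 28351 Pa ≈ 28.4 kPa.

P ≈ 28.4 kPa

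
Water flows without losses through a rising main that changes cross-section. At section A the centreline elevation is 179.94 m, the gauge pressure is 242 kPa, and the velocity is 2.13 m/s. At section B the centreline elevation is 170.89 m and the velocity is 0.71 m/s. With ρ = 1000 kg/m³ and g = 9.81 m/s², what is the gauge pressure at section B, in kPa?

Pressure head at A: ψ₁ = P₁/(ρg) = 242×1000 / (1000 × 9.81) = 24.67 m.
Velocity heads: v₁²/2g = 2.13²/19.62 = 0.231 m; v₂²/2g = 0.71²/19.62 = 0.026 m.
Total head H = z₁ + ψ₁ + v₁²/2g = 179.94 + 24.67 + 0.231 = 204.84 m.
ψ₂ = H − z₂ − v₂²/2g = 204.84 − 170.89 − 0.026 = 33.92 m.
P₂ = ρgψ₂ = 1000 × 9.81 × 33.92 ≈ 333 kPa.

P₂ ≈ 333 kPa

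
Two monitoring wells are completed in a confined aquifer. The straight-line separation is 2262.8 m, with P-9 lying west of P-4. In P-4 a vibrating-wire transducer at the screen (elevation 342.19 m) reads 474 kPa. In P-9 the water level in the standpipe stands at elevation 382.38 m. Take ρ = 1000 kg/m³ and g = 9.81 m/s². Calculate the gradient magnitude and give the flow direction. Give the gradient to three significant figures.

Pressure head at P-4: ψ = P/(ρg) = 474×1000 / (1000 × 9.81) = 48.32 m.
Total head at P-4: h = z + ψ = 342.19 + 48.32 = 390.51 m.
Total head at P-9: h = 382.38 m (water level in the piezometer is the total head).
Head difference: h(P-4) − h(P-9) = 390.51 − 382.38 = 8.13 m.
Hydraulic gradient: i = |Δh| / L = 8.13 / 2262.8 = 0.00359.
Flow is from higher to lower head: from P-4 toward P-9, i.e. toward the west.

i ≈ 0.00359; groundwater flows toward the west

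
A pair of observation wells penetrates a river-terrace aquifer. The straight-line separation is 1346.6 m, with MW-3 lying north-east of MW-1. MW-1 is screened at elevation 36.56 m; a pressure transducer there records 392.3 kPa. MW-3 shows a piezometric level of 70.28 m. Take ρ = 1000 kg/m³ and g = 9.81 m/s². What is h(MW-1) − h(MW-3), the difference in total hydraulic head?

Δh ≈ 6.27 m

Pressure head at MW-1: ψ = P/(ρg) = 392.3×1000 / (1000 × 9.81) = 39.99 m.
Total head at MW-1: h = z + ψ = 36.56 + 39.99 = 76.55 m.
Total head at MW-3: h = 70.28 m (water level in the piezometer is the total head).
Head difference: h(MW-1) − h(MW-3) = 76.55 − 70.28 = 6.27 m.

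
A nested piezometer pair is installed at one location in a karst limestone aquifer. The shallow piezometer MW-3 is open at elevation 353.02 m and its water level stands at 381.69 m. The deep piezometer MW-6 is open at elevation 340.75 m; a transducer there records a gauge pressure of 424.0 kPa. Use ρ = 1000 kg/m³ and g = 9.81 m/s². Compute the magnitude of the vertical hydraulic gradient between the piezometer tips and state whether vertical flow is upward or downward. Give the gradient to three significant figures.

Total head at MW-3: h = 381.69 m (water level in the standpipe).
Pressure head at MW-6: ψ = P/(ρg) = 424.0×1000 / (1000 × 9.81) = 43.22 m.
Total head at MW-6: h = z + ψ = 340.75 + 43.22 = 383.97 m.
Δh = h(MW-3) − h(MW-6) = 381.69 − 383.97 = -2.28 m.
Vertical separation Δz = 353.02 − 340.75 = 12.27 m.
|i_v| = |Δh| / Δz = 2.28 / 12.27 = 0.186.
Head is higher in the deep piezometer, so vertical flow is upward (discharge condition).

|i_v| ≈ 0.186; vertical flow is upward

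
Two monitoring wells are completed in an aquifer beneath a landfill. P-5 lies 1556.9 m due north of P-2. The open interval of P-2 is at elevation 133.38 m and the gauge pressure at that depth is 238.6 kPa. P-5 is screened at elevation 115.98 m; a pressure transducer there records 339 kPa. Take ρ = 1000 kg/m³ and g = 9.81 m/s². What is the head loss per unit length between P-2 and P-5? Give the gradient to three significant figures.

i ≈ 0.00460 m/m

Pressure head at P-2: ψ = P/(ρg) = 238.6×1000 / (1000 × 9.81) = 24.32 m.
Total head at P-2: h = z + ψ = 133.38 + 24.32 = 157.70 m.
Pressure head at P-5: ψ = P/(ρg) = 339×1000 / (1000 × 9.81) = 34.56 m.
Total head at P-5: h = z + ψ = 115.98 + 34.56 = 150.54 m.
Head difference: h(P-2) − h(P-5) = 157.70 − 150.54 = 7.16 m.
Hydraulic gradient: i = |Δh| / L = 7.16 / 1556.9 = 0.00460.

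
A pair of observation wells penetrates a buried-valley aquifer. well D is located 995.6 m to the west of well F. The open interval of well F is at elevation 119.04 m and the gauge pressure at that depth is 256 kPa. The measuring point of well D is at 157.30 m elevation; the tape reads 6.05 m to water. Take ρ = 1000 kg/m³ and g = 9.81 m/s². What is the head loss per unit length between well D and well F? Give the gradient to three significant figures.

Pressure head at well F: ψ = P/(ρg) = 256×1000 / (1000 × 9.81) = 26.10 m.
Total head at well F: h = z + ψ = 119.04 + 26.10 = 145.14 m.
Total head at well D: h = 157.30 − 6.05 = 151.25 m.
Head difference: h(well F) − h(well D) = 145.14 − 151.25 = -6.11 m.
Hydraulic gradient: i = |Δh| / L = 6.11 / 995.6 = 0.00614.

i ≈ 0.00614 m/m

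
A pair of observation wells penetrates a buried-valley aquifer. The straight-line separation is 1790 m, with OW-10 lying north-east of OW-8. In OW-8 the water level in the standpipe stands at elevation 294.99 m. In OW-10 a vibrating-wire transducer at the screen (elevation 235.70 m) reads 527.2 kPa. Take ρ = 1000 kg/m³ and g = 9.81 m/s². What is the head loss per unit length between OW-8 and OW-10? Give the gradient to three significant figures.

i ≈ 0.00310 m/m

Total head at OW-8: h = 294.99 m (water level in the piezometer is the total head).
Pressure head at OW-10: ψ = P/(ρg) = 527.2×1000 / (1000 × 9.81) = 53.74 m.
Total head at OW-10: h = z + ψ = 235.70 + 53.74 = 289.44 m.
Head difference: h(OW-8) − h(OW-10) = 294.99 − 289.44 = 5.55 m.
Hydraulic gradient: i = |Δh| / L = 5.55 / 1790 = 0.00310.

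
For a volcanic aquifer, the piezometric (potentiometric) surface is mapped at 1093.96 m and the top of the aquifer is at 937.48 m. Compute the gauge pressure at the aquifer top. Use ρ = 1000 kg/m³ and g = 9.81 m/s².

Pressure head at the aquifer top: ψ = h − z = 1093.96 − 937.48 = 156.48 m.
P = ρgψ = 1000 × 9.81 × 156.48 = 1535069 Pa ≈ 1540 kPa.

P ≈ 1540 kPa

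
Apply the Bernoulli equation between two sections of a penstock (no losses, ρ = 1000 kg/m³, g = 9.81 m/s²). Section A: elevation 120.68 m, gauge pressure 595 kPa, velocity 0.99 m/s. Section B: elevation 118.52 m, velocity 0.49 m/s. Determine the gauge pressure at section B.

Pressure head at A: ψ₁ = P₁/(ρg) = 595×1000 / (1000 × 9.81) = 60.65 m.
Velocity heads: v₁²/2g = 0.99²/19.62 = 0.050 m; v₂²/2g = 0.49²/19.62 = 0.012 m.
Total head H = z₁ + ψ₁ + v₁²/2g = 120.68 + 60.65 + 0.050 = 181.38 m.
ψ₂ = H − z₂ − v₂²/2g = 181.38 − 118.52 − 0.012 = 62.85 m.
P₂ = ρgψ₂ = 1000 × 9.81 × 62.85 ≈ 617 kPa.

P₂ ≈ 617 kPa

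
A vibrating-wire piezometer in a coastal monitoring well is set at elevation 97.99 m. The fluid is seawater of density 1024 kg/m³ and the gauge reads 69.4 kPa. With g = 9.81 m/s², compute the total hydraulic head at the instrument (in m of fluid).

ψ = P/(ρg) = 69.4×1000 / (1024 × 9.81) = 6.91 m.
h = z + ψ = 97.99 + 6.91 = 104.90 m.

h ≈ 104.90 m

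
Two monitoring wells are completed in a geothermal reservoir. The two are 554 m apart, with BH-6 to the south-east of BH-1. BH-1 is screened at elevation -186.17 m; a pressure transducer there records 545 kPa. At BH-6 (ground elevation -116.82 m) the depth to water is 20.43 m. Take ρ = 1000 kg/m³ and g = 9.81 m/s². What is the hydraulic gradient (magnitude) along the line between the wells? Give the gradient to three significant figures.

Pressure head at BH-1: ψ = P/(ρg) = 545×1000 / (1000 × 9.81) = 55.56 m.
Total head at BH-1: h = z + ψ = -186.17 + 55.56 = -130.61 m.
Total head at BH-6: h = -116.82 − 20.43 = -137.25 m.
Head difference: h(BH-1) − h(BH-6) = -130.61 − (-137.25) = 6.64 m.
Hydraulic gradient: i = |Δh| / L = 6.64 / 554 = 0.0120.

i ≈ 0.0120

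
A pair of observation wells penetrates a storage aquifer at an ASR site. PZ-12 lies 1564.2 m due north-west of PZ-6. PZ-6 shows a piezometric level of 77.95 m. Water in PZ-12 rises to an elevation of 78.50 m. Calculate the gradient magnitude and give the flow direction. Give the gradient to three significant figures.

i ≈ 0.000352; groundwater flows toward the south-east

Total head at PZ-6: h = 77.95 m (water level in the piezometer is the total head).
Total head at PZ-12: h = 78.50 m (water level in the piezometer is the total head).
Head difference: h(PZ-6) − h(PZ-12) = 77.95 − 78.50 = -0.55 m.
Hydraulic gradient: i = |Δh| / L = 0.55 / 1564.2 = 0.000352.
Flow is from higher to lower head: from PZ-12 toward PZ-6, i.e. toward the south-east.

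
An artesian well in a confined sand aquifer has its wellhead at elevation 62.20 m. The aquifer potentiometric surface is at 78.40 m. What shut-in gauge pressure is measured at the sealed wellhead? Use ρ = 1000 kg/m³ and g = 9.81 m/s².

Head above the cap: Δh = 78.40 − 62.20 = 16.20 m.
P = ρgΔh = 1000 × 9.81 × 16.20 = 158922 Pa ≈ 159 kPa.

P ≈ 159 kPa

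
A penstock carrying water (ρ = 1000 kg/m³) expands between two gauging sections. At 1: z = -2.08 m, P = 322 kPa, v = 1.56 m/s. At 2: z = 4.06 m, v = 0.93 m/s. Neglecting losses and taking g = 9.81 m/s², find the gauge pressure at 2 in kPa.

P₂ ≈ 263 kPa

Pressure head at 1: ψ₁ = P₁/(ρg) = 322×1000 / (1000 × 9.81) = 32.82 m.
Velocity heads: v₁²/2g = 1.56²/19.62 = 0.124 m; v₂²/2g = 0.93²/19.62 = 0.044 m.
Total head H = z₁ + ψ₁ + v₁²/2g = -2.08 + 32.82 + 0.124 = 30.86 m.
ψ₂ = H − z₂ − v₂²/2g = 30.86 − 4.06 − 0.044 = 26.76 m.
P₂ = ρgψ₂ = 1000 × 9.81 × 26.76 ≈ 263 kPa.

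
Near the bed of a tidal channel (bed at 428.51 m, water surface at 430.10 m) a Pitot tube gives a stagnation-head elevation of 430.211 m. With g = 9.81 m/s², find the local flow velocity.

Near the bed, under hydrostatic conditions, the piezometric head (z + ψ) equals the free-surface elevation, 430.10 m.
Velocity head = total − piezometric = 430.211 − 430.10 = 0.111 m.
v = √(2g·h_v) = √(2 × 9.81 × 0.111) = 1.48 m/s.

v ≈ 1.48 m/s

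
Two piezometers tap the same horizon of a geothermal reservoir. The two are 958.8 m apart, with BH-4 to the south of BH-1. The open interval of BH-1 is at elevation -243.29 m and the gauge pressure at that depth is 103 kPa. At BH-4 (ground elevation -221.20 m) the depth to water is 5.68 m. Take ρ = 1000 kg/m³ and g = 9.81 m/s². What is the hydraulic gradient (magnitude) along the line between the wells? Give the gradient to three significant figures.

i ≈ 0.00616

Pressure head at BH-1: ψ = P/(ρg) = 103×1000 / (1000 × 9.81) = 10.50 m.
Total head at BH-1: h = z + ψ = -243.29 + 10.50 = -232.79 m.
Total head at BH-4: h = -221.20 − 5.68 = -226.88 m.
Head difference: h(BH-1) − h(BH-4) = -232.79 − (-226.88) = -5.91 m.
Hydraulic gradient: i = |Δh| / L = 5.91 / 958.8 = 0.00616.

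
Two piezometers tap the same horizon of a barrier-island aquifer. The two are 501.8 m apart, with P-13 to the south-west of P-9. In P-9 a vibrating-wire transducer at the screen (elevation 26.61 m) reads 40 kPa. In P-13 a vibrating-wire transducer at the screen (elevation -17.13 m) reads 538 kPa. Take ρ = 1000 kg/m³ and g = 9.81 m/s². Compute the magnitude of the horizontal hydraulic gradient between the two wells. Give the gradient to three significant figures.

Pressure head at P-9: ψ = P/(ρg) = 40×1000 / (1000 × 9.81) = 4.08 m.
Total head at P-9: h = z + ψ = 26.61 + 4.08 = 30.69 m.
Pressure head at P-13: ψ = P/(ρg) = 538×1000 / (1000 × 9.81) = 54.84 m.
Total head at P-13: h = z + ψ = -17.13 + 54.84 = 37.71 m.
Head difference: h(P-9) − h(P-13) = 30.69 − 37.71 = -7.02 m.
Hydraulic gradient: i = |Δh| / L = 7.02 / 501.8 = 0.0140.

i ≈ 0.0140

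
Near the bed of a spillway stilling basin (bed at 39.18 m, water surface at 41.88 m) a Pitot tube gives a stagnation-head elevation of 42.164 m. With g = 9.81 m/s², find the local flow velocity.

v ≈ 2.36 m/s

Near the bed, under hydrostatic conditions, the piezometric head (z + ψ) equals the free-surface elevation, 41.88 m.
Velocity head = total − piezometric = 42.164 − 41.88 = 0.284 m.
v = √(2g·h_v) = √(2 × 9.81 × 0.284) = 2.36 m/s.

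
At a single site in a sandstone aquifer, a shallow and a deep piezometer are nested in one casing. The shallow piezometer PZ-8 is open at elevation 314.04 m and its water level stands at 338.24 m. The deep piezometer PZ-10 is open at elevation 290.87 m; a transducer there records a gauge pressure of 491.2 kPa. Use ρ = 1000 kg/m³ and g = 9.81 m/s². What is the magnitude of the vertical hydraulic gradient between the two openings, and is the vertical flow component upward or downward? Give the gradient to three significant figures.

Total head at PZ-8: h = 338.24 m (water level in the standpipe).
Pressure head at PZ-10: ψ = P/(ρg) = 491.2×1000 / (1000 × 9.81) = 50.07 m.
Total head at PZ-10: h = z + ψ = 290.87 + 50.07 = 340.94 m.
Δh = h(PZ-8) − h(PZ-10) = 338.24 − 340.94 = -2.70 m.
Vertical separation Δz = 314.04 − 290.87 = 23.17 m.
|i_v| = |Δh| / Δz = 2.70 / 23.17 = 0.117.
Head is higher in the deep piezometer, so vertical flow is upward (discharge condition).

|i_v| ≈ 0.117; vertical flow is upward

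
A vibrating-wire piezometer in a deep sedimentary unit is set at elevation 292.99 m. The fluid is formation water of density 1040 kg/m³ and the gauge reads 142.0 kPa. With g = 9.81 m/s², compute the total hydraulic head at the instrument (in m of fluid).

h ≈ 306.91 m

ψ = P/(ρg) = 142.0×1000 / (1040 × 9.81) = 13.92 m.
h = z + ψ = 292.99 + 13.92 = 306.91 m.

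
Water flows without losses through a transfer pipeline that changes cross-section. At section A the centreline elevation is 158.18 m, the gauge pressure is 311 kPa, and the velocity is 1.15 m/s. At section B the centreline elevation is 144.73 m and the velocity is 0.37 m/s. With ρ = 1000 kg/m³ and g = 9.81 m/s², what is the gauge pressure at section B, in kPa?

P₂ ≈ 444 kPa

Pressure head at A: ψ₁ = P₁/(ρg) = 311×1000 / (1000 × 9.81) = 31.70 m.
Velocity heads: v₁²/2g = 1.15²/19.62 = 0.067 m; v₂²/2g = 0.37²/19.62 = 0.007 m.
Total head H = z₁ + ψ₁ + v₁²/2g = 158.18 + 31.70 + 0.067 = 189.95 m.
ψ₂ = H − z₂ − v₂²/2g = 189.95 − 144.73 − 0.007 = 45.21 m.
P₂ = ρgψ₂ = 1000 × 9.81 × 45.21 ≈ 444 kPa.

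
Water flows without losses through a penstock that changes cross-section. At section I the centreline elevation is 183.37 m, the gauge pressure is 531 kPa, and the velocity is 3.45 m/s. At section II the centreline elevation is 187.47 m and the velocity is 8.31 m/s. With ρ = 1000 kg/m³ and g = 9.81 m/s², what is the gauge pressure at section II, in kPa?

P₂ ≈ 462 kPa

Pressure head at I: ψ₁ = P₁/(ρg) = 531×1000 / (1000 × 9.81) = 54.13 m.
Velocity heads: v₁²/2g = 3.45²/19.62 = 0.607 m; v₂²/2g = 8.31²/19.62 = 3.520 m.
Total head H = z₁ + ψ₁ + v₁²/2g = 183.37 + 54.13 + 0.607 = 238.11 m.
ψ₂ = H − z₂ − v₂²/2g = 238.11 − 187.47 − 3.520 = 47.12 m.
P₂ = ρgψ₂ = 1000 × 9.81 × 47.12 ≈ 462 kPa.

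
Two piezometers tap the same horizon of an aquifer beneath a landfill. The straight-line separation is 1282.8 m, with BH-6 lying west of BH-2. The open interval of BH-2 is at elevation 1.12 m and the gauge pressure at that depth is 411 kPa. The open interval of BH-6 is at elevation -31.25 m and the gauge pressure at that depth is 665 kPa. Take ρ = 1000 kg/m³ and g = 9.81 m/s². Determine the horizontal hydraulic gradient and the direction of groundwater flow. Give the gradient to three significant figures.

i ≈ 0.00505; groundwater flows toward the west

Pressure head at BH-2: ψ = P/(ρg) = 411×1000 / (1000 × 9.81) = 41.90 m.
Total head at BH-2: h = z + ψ = 1.12 + 41.90 = 43.02 m.
Pressure head at BH-6: ψ = P/(ρg) = 665×1000 / (1000 × 9.81) = 67.79 m.
Total head at BH-6: h = z + ψ = -31.25 + 67.79 = 36.54 m.
Head difference: h(BH-2) − h(BH-6) = 43.02 − 36.54 = 6.48 m.
Hydraulic gradient: i = |Δh| / L = 6.48 / 1282.8 = 0.00505.
Flow is from higher to lower head: from BH-2 toward BH-6, i.e. toward the west.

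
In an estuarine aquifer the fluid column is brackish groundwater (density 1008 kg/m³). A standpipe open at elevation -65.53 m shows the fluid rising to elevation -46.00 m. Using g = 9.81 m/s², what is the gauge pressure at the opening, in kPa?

P ≈ 193 kPa

Pressure head ψ = h − z = -46.00 − (-65.53) = 19.53 m.
P = ρgψ = 1008 × 9.81 × 19.53 = 193122 Pa ≈ 193 kPa.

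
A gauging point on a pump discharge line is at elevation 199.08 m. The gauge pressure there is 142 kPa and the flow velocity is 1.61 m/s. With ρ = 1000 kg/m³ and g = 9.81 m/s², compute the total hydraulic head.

Pressure head ψ = P/(ρg) = 142×1000 / (1000 × 9.81) = 14.48 m.
Velocity head = v²/(2g) = 1.61² / (2 × 9.81) = 0.132 m.
h = z + ψ + v²/(2g) = 199.08 + 14.48 + 0.132 = 213.69 m.

h ≈ 213.69 m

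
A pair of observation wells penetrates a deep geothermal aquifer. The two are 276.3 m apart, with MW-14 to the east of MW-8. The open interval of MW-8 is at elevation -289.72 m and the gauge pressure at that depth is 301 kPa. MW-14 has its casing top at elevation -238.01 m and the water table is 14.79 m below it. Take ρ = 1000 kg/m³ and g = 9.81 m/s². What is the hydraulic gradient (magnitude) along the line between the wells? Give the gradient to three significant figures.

Pressure head at MW-8: ψ = P/(ρg) = 301×1000 / (1000 × 9.81) = 30.68 m.
Total head at MW-8: h = z + ψ = -289.72 + 30.68 = -259.04 m.
Total head at MW-14: h = -238.01 − 14.79 = -252.80 m.
Head difference: h(MW-8) − h(MW-14) = -259.04 − (-252.80) = -6.24 m.
Hydraulic gradient: i = |Δh| / L = 6.24 / 276.3 = 0.0226.

i ≈ 0.0226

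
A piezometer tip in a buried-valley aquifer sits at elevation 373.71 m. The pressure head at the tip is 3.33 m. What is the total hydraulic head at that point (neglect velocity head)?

h ≈ 377.04 m

h = z + ψ = 373.71 + 3.33 = 377.04 m.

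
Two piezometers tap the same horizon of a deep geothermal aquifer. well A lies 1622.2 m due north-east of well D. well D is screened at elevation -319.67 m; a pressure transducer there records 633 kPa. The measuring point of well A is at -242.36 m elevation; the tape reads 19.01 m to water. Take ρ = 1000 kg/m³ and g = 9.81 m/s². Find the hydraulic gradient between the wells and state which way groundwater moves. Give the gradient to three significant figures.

i ≈ 0.00384; groundwater flows toward the north-east

Pressure head at well D: ψ = P/(ρg) = 633×1000 / (1000 × 9.81) = 64.53 m.
Total head at well D: h = z + ψ = -319.67 + 64.53 = -255.14 m.
Total head at well A: h = -242.36 − 19.01 = -261.37 m.
Head difference: h(well D) − h(well A) = -255.14 − (-261.37) = 6.23 m.
Hydraulic gradient: i = |Δh| / L = 6.23 / 1622.2 = 0.00384.
Flow is from higher to lower head: from well D toward well A, i.e. toward the north-east.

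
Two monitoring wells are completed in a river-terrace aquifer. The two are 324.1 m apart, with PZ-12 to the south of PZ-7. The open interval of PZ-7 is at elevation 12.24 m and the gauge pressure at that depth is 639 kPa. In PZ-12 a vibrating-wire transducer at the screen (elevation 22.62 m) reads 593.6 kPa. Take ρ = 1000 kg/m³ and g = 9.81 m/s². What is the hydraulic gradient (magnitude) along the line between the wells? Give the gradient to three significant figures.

Pressure head at PZ-7: ψ = P/(ρg) = 639×1000 / (1000 × 9.81) = 65.14 m.
Total head at PZ-7: h = z + ψ = 12.24 + 65.14 = 77.38 m.
Pressure head at PZ-12: ψ = P/(ρg) = 593.6×1000 / (1000 × 9.81) = 60.51 m.
Total head at PZ-12: h = z + ψ = 22.62 + 60.51 = 83.13 m.
Head difference: h(PZ-7) − h(PZ-12) = 77.38 − 83.13 = -5.75 m.
Hydraulic gradient: i = |Δh| / L = 5.75 / 324.1 = 0.0177.

i ≈ 0.0177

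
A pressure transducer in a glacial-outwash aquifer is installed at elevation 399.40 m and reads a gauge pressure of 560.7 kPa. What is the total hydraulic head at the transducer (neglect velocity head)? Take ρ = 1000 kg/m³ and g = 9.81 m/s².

ψ = P/(ρg) = 560.7×1000 / (1000 × 9.81) = 57.16 m.
h = z + ψ = 399.40 + 57.16 = 456.56 m.

h ≈ 456.56 m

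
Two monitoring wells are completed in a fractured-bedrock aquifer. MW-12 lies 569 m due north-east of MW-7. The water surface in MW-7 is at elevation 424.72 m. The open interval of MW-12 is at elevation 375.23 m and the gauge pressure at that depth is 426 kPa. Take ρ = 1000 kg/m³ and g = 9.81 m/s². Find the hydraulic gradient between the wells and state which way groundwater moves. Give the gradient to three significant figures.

i ≈ 0.0107; groundwater flows toward the north-east

Total head at MW-7: h = 424.72 m (water level in the piezometer is the total head).
Pressure head at MW-12: ψ = P/(ρg) = 426×1000 / (1000 × 9.81) = 43.43 m.
Total head at MW-12: h = z + ψ = 375.23 + 43.43 = 418.66 m.
Head difference: h(MW-7) − h(MW-12) = 424.72 − 418.66 = 6.06 m.
Hydraulic gradient: i = |Δh| / L = 6.06 / 569 = 0.0107.
Flow is from higher to lower head: from MW-7 toward MW-12, i.e. toward the north-east.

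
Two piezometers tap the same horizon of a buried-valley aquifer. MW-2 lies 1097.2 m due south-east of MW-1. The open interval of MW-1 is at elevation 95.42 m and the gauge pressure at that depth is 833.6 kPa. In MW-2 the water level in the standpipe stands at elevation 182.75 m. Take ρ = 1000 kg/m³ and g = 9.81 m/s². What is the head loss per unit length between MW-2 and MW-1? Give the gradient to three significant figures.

i ≈ 0.00215 m/m

Pressure head at MW-1: ψ = P/(ρg) = 833.6×1000 / (1000 × 9.81) = 84.97 m.
Total head at MW-1: h = z + ψ = 95.42 + 84.97 = 180.39 m.
Total head at MW-2: h = 182.75 m (water level in the piezometer is the total head).
Head difference: h(MW-1) − h(MW-2) = 180.39 − 182.75 = -2.36 m.
Hydraulic gradient: i = |Δh| / L = 2.36 / 1097.2 = 0.00215.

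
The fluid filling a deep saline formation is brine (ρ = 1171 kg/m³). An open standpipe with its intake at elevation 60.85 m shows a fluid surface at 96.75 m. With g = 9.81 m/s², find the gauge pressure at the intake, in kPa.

Pressure head ψ = h − z = 96.75 − 60.85 = 35.90 m.
P = ρgψ = 1171 × 9.81 × 35.90 = 412402 Pa ≈ 412 kPa.

P ≈ 412 kPa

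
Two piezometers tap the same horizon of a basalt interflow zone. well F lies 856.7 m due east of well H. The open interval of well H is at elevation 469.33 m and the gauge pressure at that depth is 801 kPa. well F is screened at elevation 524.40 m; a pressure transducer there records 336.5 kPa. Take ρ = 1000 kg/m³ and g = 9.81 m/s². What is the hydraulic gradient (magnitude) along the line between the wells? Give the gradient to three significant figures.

Pressure head at well H: ψ = P/(ρg) = 801×1000 / (1000 × 9.81) = 81.65 m.
Total head at well H: h = z + ψ = 469.33 + 81.65 = 550.98 m.
Pressure head at well F: ψ = P/(ρg) = 336.5×1000 / (1000 × 9.81) = 34.30 m.
Total head at well F: h = z + ψ = 524.40 + 34.30 = 558.70 m.
Head difference: h(well H) − h(well F) = 550.98 − 558.70 = -7.72 m.
Hydraulic gradient: i = |Δh| / L = 7.72 / 856.7 = 0.00901.

i ≈ 0.00901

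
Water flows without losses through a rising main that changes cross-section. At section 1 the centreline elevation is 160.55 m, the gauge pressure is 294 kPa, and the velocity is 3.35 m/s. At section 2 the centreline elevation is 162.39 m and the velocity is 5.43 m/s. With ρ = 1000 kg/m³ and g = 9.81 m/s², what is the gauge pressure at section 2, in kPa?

Pressure head at 1: ψ₁ = P₁/(ρg) = 294×1000 / (1000 × 9.81) = 29.97 m.
Velocity heads: v₁²/2g = 3.35²/19.62 = 0.572 m; v₂²/2g = 5.43²/19.62 = 1.503 m.
Total head H = z₁ + ψ₁ + v₁²/2g = 160.55 + 29.97 + 0.572 = 191.09 m.
ψ₂ = H − z₂ − v₂²/2g = 191.09 − 162.39 − 1.503 = 27.20 m.
P₂ = ρgψ₂ = 1000 × 9.81 × 27.20 ≈ 267 kPa.

P₂ ≈ 267 kPa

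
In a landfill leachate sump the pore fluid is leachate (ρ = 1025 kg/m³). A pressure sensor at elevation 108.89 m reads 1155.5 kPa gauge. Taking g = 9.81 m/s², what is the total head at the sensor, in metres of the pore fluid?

ψ = P/(ρg) = 1155.5×1000 / (1025 × 9.81) = 114.92 m.
h = z + ψ = 108.89 + 114.92 = 223.81 m.

h ≈ 223.81 m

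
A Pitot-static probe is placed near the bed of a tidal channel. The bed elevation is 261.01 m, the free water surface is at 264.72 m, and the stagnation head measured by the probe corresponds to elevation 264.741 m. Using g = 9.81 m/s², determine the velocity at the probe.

Near the bed, under hydrostatic conditions, the piezometric head (z + ψ) equals the free-surface elevation, 264.72 m.
Velocity head = total − piezometric = 264.741 − 264.72 = 0.021 m.
v = √(2g·h_v) = √(2 × 9.81 × 0.021) = 0.642 m/s.

v ≈ 0.642 m/s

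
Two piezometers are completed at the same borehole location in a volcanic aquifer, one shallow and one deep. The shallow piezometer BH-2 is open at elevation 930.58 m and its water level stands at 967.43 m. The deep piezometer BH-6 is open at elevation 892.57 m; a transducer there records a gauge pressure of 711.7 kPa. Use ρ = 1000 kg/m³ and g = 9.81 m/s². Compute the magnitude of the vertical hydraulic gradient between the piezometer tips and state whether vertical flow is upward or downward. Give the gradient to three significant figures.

|i_v| ≈ 0.0608; vertical flow is downward

Total head at BH-2: h = 967.43 m (water level in the standpipe).
Pressure head at BH-6: ψ = P/(ρg) = 711.7×1000 / (1000 × 9.81) = 72.55 m.
Total head at BH-6: h = z + ψ = 892.57 + 72.55 = 965.12 m.
Δh = h(BH-2) − h(BH-6) = 967.43 − 965.12 = 2.31 m.
Vertical separation Δz = 930.58 − 892.57 = 38.01 m.
|i_v| = |Δh| / Δz = 2.31 / 38.01 = 0.0608.
Head is higher in the shallow piezometer, so vertical flow is downward (recharge condition).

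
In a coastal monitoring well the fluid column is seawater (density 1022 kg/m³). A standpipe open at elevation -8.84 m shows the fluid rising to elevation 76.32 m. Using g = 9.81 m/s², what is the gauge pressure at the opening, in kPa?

P ≈ 854 kPa

Pressure head ψ = h − z = 76.32 − (-8.84) = 85.16 m.
P = ρgψ = 1022 × 9.81 × 85.16 = 853799 Pa ≈ 854 kPa.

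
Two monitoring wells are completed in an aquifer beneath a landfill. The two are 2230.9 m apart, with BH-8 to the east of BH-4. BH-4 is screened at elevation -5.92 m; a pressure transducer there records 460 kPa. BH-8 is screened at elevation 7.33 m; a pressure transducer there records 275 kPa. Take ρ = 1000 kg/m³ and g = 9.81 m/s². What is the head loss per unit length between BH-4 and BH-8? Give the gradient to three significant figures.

i ≈ 0.00251 m/m

Pressure head at BH-4: ψ = P/(ρg) = 460×1000 / (1000 × 9.81) = 46.89 m.
Total head at BH-4: h = z + ψ = -5.92 + 46.89 = 40.97 m.
Pressure head at BH-8: ψ = P/(ρg) = 275×1000 / (1000 × 9.81) = 28.03 m.
Total head at BH-8: h = z + ψ = 7.33 + 28.03 = 35.36 m.
Head difference: h(BH-4) − h(BH-8) = 40.97 − 35.36 = 5.61 m.
Hydraulic gradient: i = |Δh| / L = 5.61 / 2230.9 = 0.00251.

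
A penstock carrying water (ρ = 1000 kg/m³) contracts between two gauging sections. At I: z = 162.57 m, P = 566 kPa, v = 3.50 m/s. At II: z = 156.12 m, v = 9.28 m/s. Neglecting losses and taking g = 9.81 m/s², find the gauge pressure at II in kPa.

P₂ ≈ 592 kPa

Pressure head at I: ψ₁ = P₁/(ρg) = 566×1000 / (1000 × 9.81) = 57.70 m.
Velocity heads: v₁²/2g = 3.50²/19.62 = 0.624 m; v₂²/2g = 9.28²/19.62 = 4.389 m.
Total head H = z₁ + ψ₁ + v₁²/2g = 162.57 + 57.70 + 0.624 = 220.89 m.
ψ₂ = H − z₂ − v₂²/2g = 220.89 − 156.12 − 4.389 = 60.38 m.
P₂ = ρgψ₂ = 1000 × 9.81 × 60.38 ≈ 592 kPa.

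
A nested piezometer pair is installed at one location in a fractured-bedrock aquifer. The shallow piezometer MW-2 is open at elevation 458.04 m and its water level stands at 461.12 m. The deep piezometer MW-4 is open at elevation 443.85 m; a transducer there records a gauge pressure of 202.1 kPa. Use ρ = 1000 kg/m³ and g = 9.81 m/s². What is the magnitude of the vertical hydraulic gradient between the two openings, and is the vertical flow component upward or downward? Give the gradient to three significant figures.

Total head at MW-2: h = 461.12 m (water level in the standpipe).
Pressure head at MW-4: ψ = P/(ρg) = 202.1×1000 / (1000 × 9.81) = 20.60 m.
Total head at MW-4: h = z + ψ = 443.85 + 20.60 = 464.45 m.
Δh = h(MW-2) − h(MW-4) = 461.12 − 464.45 = -3.33 m.
Vertical separation Δz = 458.04 − 443.85 = 14.19 m.
|i_v| = |Δh| / Δz = 3.33 / 14.19 = 0.235.
Head is higher in the deep piezometer, so vertical flow is upward (discharge condition).

|i_v| ≈ 0.235; vertical flow is upward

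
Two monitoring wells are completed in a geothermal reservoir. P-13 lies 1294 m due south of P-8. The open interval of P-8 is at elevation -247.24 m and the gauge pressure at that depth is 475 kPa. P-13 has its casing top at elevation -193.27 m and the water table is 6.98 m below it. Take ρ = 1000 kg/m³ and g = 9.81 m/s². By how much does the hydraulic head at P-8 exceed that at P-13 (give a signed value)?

Δh ≈ 1.43 m

Pressure head at P-8: ψ = P/(ρg) = 475×1000 / (1000 × 9.81) = 48.42 m.
Total head at P-8: h = z + ψ = -247.24 + 48.42 = -198.82 m.
Total head at P-13: h = -193.27 − 6.98 = -200.25 m.
Head difference: h(P-8) − h(P-13) = -198.82 − (-200.25) = 1.43 m.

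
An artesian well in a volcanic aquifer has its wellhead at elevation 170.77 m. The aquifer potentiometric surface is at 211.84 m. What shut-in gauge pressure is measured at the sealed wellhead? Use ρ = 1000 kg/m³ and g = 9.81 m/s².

Head above the cap: Δh = 211.84 − 170.77 = 41.07 m.
P = ρgΔh = 1000 × 9.81 × 41.07 = 402897 Pa ≈ 403 kPa.

P ≈ 403 kPa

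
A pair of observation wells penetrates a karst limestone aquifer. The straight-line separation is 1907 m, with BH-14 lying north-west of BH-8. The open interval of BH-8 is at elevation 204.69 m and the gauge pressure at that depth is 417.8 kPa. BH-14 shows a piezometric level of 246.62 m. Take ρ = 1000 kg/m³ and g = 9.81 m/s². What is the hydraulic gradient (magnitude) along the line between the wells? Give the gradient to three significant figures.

i ≈ 0.000346

Pressure head at BH-8: ψ = P/(ρg) = 417.8×1000 / (1000 × 9.81) = 42.59 m.
Total head at BH-8: h = z + ψ = 204.69 + 42.59 = 247.28 m.
Total head at BH-14: h = 246.62 m (water level in the piezometer is the total head).
Head difference: h(BH-8) − h(BH-14) = 247.28 − 246.62 = 0.66 m.
Hydraulic gradient: i = |Δh| / L = 0.66 / 1907 = 0.000346.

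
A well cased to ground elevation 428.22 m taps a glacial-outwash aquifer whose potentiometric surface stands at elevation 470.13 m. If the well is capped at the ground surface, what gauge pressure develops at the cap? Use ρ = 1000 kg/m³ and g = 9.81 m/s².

Head above the cap: Δh = 470.13 − 428.22 = 41.91 m.
P = ρgΔh = 1000 × 9.81 × 41.91 = 411137 Pa ≈ 411 kPa.

P ≈ 411 kPa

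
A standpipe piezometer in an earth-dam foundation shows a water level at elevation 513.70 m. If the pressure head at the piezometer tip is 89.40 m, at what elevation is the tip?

z ≈ 424.30 m

z = h − ψ = 513.70 − 89.40 = 424.30 m.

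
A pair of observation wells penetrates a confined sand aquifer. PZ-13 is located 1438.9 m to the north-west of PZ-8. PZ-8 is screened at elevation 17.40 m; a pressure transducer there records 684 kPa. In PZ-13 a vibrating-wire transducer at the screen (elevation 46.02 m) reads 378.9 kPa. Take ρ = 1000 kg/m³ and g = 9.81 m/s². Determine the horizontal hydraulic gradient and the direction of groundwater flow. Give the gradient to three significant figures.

i ≈ 0.00172; groundwater flows toward the north-west

Pressure head at PZ-8: ψ = P/(ρg) = 684×1000 / (1000 × 9.81) = 69.72 m.
Total head at PZ-8: h = z + ψ = 17.40 + 69.72 = 87.12 m.
Pressure head at PZ-13: ψ = P/(ρg) = 378.9×1000 / (1000 × 9.81) = 38.62 m.
Total head at PZ-13: h = z + ψ = 46.02 + 38.62 = 84.64 m.
Head difference: h(PZ-8) − h(PZ-13) = 87.12 − 84.64 = 2.48 m.
Hydraulic gradient: i = |Δh| / L = 2.48 / 1438.9 = 0.00172.
Flow is from higher to lower head: from PZ-8 toward PZ-13, i.e. toward the north-west.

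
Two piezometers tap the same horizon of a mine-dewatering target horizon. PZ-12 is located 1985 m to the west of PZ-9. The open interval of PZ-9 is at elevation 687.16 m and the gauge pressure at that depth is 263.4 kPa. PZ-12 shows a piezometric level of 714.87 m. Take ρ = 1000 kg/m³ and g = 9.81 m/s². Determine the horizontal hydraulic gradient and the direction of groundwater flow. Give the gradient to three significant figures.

i ≈ 0.000433; groundwater flows toward the east

Pressure head at PZ-9: ψ = P/(ρg) = 263.4×1000 / (1000 × 9.81) = 26.85 m.
Total head at PZ-9: h = z + ψ = 687.16 + 26.85 = 714.01 m.
Total head at PZ-12: h = 714.87 m (water level in the piezometer is the total head).
Head difference: h(PZ-9) − h(PZ-12) = 714.01 − 714.87 = -0.86 m.
Hydraulic gradient: i = |Δh| / L = 0.86 / 1985 = 0.000433.
Flow is from higher to lower head: from PZ-12 toward PZ-9, i.e. toward the east.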